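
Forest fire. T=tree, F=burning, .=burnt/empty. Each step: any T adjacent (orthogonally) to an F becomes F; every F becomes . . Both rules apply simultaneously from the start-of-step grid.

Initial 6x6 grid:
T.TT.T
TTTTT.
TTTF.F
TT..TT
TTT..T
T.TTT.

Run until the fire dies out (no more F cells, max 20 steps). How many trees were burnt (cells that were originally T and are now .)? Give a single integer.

Step 1: +3 fires, +2 burnt (F count now 3)
Step 2: +6 fires, +3 burnt (F count now 6)
Step 3: +4 fires, +6 burnt (F count now 4)
Step 4: +3 fires, +4 burnt (F count now 3)
Step 5: +3 fires, +3 burnt (F count now 3)
Step 6: +2 fires, +3 burnt (F count now 2)
Step 7: +1 fires, +2 burnt (F count now 1)
Step 8: +1 fires, +1 burnt (F count now 1)
Step 9: +0 fires, +1 burnt (F count now 0)
Fire out after step 9
Initially T: 24, now '.': 35
Total burnt (originally-T cells now '.'): 23

Answer: 23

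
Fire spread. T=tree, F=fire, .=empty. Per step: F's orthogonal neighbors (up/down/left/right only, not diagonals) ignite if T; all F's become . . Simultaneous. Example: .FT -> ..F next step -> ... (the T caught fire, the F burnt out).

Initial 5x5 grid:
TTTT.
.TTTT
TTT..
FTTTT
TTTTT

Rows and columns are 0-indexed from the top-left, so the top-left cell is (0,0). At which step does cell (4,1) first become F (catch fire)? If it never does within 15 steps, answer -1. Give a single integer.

Step 1: cell (4,1)='T' (+3 fires, +1 burnt)
Step 2: cell (4,1)='F' (+3 fires, +3 burnt)
  -> target ignites at step 2
Step 3: cell (4,1)='.' (+4 fires, +3 burnt)
Step 4: cell (4,1)='.' (+4 fires, +4 burnt)
Step 5: cell (4,1)='.' (+4 fires, +4 burnt)
Step 6: cell (4,1)='.' (+2 fires, +4 burnt)
Step 7: cell (4,1)='.' (+0 fires, +2 burnt)
  fire out at step 7

2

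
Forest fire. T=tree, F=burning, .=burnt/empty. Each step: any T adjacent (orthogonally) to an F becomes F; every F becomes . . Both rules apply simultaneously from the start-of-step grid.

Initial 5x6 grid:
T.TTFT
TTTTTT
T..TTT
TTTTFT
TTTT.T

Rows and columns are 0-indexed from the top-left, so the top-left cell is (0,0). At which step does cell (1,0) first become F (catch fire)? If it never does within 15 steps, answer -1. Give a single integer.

Step 1: cell (1,0)='T' (+6 fires, +2 burnt)
Step 2: cell (1,0)='T' (+8 fires, +6 burnt)
Step 3: cell (1,0)='T' (+3 fires, +8 burnt)
Step 4: cell (1,0)='T' (+3 fires, +3 burnt)
Step 5: cell (1,0)='F' (+3 fires, +3 burnt)
  -> target ignites at step 5
Step 6: cell (1,0)='.' (+1 fires, +3 burnt)
Step 7: cell (1,0)='.' (+0 fires, +1 burnt)
  fire out at step 7

5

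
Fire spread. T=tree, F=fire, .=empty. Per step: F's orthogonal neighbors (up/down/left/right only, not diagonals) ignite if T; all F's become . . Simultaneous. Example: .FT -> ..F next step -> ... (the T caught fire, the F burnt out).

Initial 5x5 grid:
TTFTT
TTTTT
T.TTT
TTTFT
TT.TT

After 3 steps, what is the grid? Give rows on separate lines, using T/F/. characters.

Step 1: 7 trees catch fire, 2 burn out
  TF.FT
  TTFTT
  T.TFT
  TTF.F
  TT.FT
Step 2: 8 trees catch fire, 7 burn out
  F...F
  TF.FT
  T.F.F
  TF...
  TT..F
Step 3: 4 trees catch fire, 8 burn out
  .....
  F...F
  T....
  F....
  TF...

.....
F...F
T....
F....
TF...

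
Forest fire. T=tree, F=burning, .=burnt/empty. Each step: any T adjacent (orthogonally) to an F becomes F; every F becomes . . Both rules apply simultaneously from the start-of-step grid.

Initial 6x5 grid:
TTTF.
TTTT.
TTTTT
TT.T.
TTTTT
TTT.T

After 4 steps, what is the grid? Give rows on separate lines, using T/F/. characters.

Step 1: 2 trees catch fire, 1 burn out
  TTF..
  TTTF.
  TTTTT
  TT.T.
  TTTTT
  TTT.T
Step 2: 3 trees catch fire, 2 burn out
  TF...
  TTF..
  TTTFT
  TT.T.
  TTTTT
  TTT.T
Step 3: 5 trees catch fire, 3 burn out
  F....
  TF...
  TTF.F
  TT.F.
  TTTTT
  TTT.T
Step 4: 3 trees catch fire, 5 burn out
  .....
  F....
  TF...
  TT...
  TTTFT
  TTT.T

.....
F....
TF...
TT...
TTTFT
TTT.T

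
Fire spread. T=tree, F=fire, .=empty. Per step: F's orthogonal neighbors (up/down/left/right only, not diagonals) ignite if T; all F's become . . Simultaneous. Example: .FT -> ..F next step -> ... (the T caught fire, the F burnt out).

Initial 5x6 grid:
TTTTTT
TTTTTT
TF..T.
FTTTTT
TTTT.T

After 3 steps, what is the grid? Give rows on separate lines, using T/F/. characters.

Step 1: 4 trees catch fire, 2 burn out
  TTTTTT
  TFTTTT
  F...T.
  .FTTTT
  FTTT.T
Step 2: 5 trees catch fire, 4 burn out
  TFTTTT
  F.FTTT
  ....T.
  ..FTTT
  .FTT.T
Step 3: 5 trees catch fire, 5 burn out
  F.FTTT
  ...FTT
  ....T.
  ...FTT
  ..FT.T

F.FTTT
...FTT
....T.
...FTT
..FT.T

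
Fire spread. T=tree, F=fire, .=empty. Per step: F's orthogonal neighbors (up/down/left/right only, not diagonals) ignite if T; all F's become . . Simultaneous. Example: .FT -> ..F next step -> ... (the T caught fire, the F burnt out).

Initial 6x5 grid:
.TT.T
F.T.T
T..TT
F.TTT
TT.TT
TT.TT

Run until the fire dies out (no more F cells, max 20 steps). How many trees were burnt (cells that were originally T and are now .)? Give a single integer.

Answer: 5

Derivation:
Step 1: +2 fires, +2 burnt (F count now 2)
Step 2: +2 fires, +2 burnt (F count now 2)
Step 3: +1 fires, +2 burnt (F count now 1)
Step 4: +0 fires, +1 burnt (F count now 0)
Fire out after step 4
Initially T: 19, now '.': 16
Total burnt (originally-T cells now '.'): 5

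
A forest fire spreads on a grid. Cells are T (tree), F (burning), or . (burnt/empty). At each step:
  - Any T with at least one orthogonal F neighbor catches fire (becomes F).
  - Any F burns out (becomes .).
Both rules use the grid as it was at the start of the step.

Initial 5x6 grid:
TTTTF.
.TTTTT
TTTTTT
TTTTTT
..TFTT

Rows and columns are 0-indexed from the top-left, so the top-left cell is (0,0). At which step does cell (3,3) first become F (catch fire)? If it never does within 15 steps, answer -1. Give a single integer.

Step 1: cell (3,3)='F' (+5 fires, +2 burnt)
  -> target ignites at step 1
Step 2: cell (3,3)='.' (+8 fires, +5 burnt)
Step 3: cell (3,3)='.' (+6 fires, +8 burnt)
Step 4: cell (3,3)='.' (+4 fires, +6 burnt)
Step 5: cell (3,3)='.' (+1 fires, +4 burnt)
Step 6: cell (3,3)='.' (+0 fires, +1 burnt)
  fire out at step 6

1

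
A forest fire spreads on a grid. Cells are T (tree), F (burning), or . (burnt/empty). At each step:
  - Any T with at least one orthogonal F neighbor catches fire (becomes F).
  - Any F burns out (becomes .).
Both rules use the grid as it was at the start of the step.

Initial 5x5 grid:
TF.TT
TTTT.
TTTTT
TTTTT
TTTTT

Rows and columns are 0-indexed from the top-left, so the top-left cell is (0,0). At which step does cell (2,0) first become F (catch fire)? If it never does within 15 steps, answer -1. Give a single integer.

Step 1: cell (2,0)='T' (+2 fires, +1 burnt)
Step 2: cell (2,0)='T' (+3 fires, +2 burnt)
Step 3: cell (2,0)='F' (+4 fires, +3 burnt)
  -> target ignites at step 3
Step 4: cell (2,0)='.' (+5 fires, +4 burnt)
Step 5: cell (2,0)='.' (+5 fires, +5 burnt)
Step 6: cell (2,0)='.' (+2 fires, +5 burnt)
Step 7: cell (2,0)='.' (+1 fires, +2 burnt)
Step 8: cell (2,0)='.' (+0 fires, +1 burnt)
  fire out at step 8

3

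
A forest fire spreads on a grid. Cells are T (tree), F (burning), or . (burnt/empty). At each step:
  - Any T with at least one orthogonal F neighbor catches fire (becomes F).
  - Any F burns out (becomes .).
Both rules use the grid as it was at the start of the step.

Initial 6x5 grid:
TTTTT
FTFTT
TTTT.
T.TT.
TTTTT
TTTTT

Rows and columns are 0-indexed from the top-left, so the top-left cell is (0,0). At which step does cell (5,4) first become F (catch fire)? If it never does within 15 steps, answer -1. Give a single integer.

Step 1: cell (5,4)='T' (+6 fires, +2 burnt)
Step 2: cell (5,4)='T' (+7 fires, +6 burnt)
Step 3: cell (5,4)='T' (+4 fires, +7 burnt)
Step 4: cell (5,4)='T' (+4 fires, +4 burnt)
Step 5: cell (5,4)='T' (+3 fires, +4 burnt)
Step 6: cell (5,4)='F' (+1 fires, +3 burnt)
  -> target ignites at step 6
Step 7: cell (5,4)='.' (+0 fires, +1 burnt)
  fire out at step 7

6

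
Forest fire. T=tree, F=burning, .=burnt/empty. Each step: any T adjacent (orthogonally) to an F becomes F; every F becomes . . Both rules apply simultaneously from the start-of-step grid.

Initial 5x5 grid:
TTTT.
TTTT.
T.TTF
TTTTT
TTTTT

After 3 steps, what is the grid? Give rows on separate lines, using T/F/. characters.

Step 1: 2 trees catch fire, 1 burn out
  TTTT.
  TTTT.
  T.TF.
  TTTTF
  TTTTT
Step 2: 4 trees catch fire, 2 burn out
  TTTT.
  TTTF.
  T.F..
  TTTF.
  TTTTF
Step 3: 4 trees catch fire, 4 burn out
  TTTF.
  TTF..
  T....
  TTF..
  TTTF.

TTTF.
TTF..
T....
TTF..
TTTF.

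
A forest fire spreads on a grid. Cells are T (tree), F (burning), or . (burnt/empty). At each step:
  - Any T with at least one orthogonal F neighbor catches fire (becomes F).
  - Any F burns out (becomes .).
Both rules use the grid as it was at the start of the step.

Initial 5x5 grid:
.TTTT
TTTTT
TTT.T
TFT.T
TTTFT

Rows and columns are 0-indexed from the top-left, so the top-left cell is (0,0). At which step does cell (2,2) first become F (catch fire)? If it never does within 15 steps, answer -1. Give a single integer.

Step 1: cell (2,2)='T' (+6 fires, +2 burnt)
Step 2: cell (2,2)='F' (+5 fires, +6 burnt)
  -> target ignites at step 2
Step 3: cell (2,2)='.' (+4 fires, +5 burnt)
Step 4: cell (2,2)='.' (+3 fires, +4 burnt)
Step 5: cell (2,2)='.' (+2 fires, +3 burnt)
Step 6: cell (2,2)='.' (+0 fires, +2 burnt)
  fire out at step 6

2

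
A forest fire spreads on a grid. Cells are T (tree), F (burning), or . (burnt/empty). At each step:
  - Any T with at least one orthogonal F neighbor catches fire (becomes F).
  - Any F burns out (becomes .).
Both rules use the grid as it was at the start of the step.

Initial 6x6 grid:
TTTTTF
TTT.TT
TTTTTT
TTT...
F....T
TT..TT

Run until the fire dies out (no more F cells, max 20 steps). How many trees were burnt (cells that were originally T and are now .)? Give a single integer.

Answer: 21

Derivation:
Step 1: +4 fires, +2 burnt (F count now 4)
Step 2: +6 fires, +4 burnt (F count now 6)
Step 3: +5 fires, +6 burnt (F count now 5)
Step 4: +6 fires, +5 burnt (F count now 6)
Step 5: +0 fires, +6 burnt (F count now 0)
Fire out after step 5
Initially T: 24, now '.': 33
Total burnt (originally-T cells now '.'): 21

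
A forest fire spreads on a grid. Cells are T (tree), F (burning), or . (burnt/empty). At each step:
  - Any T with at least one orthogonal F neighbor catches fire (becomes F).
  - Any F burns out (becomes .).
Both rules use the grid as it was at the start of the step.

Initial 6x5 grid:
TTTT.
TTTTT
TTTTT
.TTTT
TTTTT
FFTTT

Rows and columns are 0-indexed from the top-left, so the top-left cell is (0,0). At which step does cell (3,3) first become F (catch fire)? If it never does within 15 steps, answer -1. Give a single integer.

Step 1: cell (3,3)='T' (+3 fires, +2 burnt)
Step 2: cell (3,3)='T' (+3 fires, +3 burnt)
Step 3: cell (3,3)='T' (+4 fires, +3 burnt)
Step 4: cell (3,3)='F' (+5 fires, +4 burnt)
  -> target ignites at step 4
Step 5: cell (3,3)='.' (+5 fires, +5 burnt)
Step 6: cell (3,3)='.' (+4 fires, +5 burnt)
Step 7: cell (3,3)='.' (+2 fires, +4 burnt)
Step 8: cell (3,3)='.' (+0 fires, +2 burnt)
  fire out at step 8

4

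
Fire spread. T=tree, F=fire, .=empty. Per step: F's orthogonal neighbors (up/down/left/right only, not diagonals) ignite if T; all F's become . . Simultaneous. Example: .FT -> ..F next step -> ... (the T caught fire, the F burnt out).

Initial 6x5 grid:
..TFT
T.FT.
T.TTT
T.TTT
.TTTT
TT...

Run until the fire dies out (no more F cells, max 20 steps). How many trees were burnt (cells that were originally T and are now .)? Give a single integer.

Step 1: +4 fires, +2 burnt (F count now 4)
Step 2: +2 fires, +4 burnt (F count now 2)
Step 3: +3 fires, +2 burnt (F count now 3)
Step 4: +3 fires, +3 burnt (F count now 3)
Step 5: +2 fires, +3 burnt (F count now 2)
Step 6: +1 fires, +2 burnt (F count now 1)
Step 7: +0 fires, +1 burnt (F count now 0)
Fire out after step 7
Initially T: 18, now '.': 27
Total burnt (originally-T cells now '.'): 15

Answer: 15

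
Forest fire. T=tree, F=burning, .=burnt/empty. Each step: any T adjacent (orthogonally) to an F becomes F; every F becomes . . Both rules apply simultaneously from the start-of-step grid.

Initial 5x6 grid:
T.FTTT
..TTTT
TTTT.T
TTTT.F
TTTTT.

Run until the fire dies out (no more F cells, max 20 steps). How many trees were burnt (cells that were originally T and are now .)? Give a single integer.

Answer: 21

Derivation:
Step 1: +3 fires, +2 burnt (F count now 3)
Step 2: +4 fires, +3 burnt (F count now 4)
Step 3: +5 fires, +4 burnt (F count now 5)
Step 4: +4 fires, +5 burnt (F count now 4)
Step 5: +3 fires, +4 burnt (F count now 3)
Step 6: +2 fires, +3 burnt (F count now 2)
Step 7: +0 fires, +2 burnt (F count now 0)
Fire out after step 7
Initially T: 22, now '.': 29
Total burnt (originally-T cells now '.'): 21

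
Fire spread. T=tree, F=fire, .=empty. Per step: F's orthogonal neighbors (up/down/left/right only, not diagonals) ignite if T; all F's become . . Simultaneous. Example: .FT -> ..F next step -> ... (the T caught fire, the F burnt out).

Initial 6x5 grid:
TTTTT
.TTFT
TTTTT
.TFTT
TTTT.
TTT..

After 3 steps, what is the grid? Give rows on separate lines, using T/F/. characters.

Step 1: 8 trees catch fire, 2 burn out
  TTTFT
  .TF.F
  TTFFT
  .F.FT
  TTFT.
  TTT..
Step 2: 9 trees catch fire, 8 burn out
  TTF.F
  .F...
  TF..F
  ....F
  TF.F.
  TTF..
Step 3: 4 trees catch fire, 9 burn out
  TF...
  .....
  F....
  .....
  F....
  TF...

TF...
.....
F....
.....
F....
TF...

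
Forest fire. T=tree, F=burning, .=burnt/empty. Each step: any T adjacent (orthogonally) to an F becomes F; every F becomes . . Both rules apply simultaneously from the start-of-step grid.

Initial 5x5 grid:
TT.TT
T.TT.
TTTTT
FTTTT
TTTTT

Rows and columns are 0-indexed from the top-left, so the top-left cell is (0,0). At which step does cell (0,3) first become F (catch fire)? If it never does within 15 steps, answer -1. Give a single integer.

Step 1: cell (0,3)='T' (+3 fires, +1 burnt)
Step 2: cell (0,3)='T' (+4 fires, +3 burnt)
Step 3: cell (0,3)='T' (+4 fires, +4 burnt)
Step 4: cell (0,3)='T' (+5 fires, +4 burnt)
Step 5: cell (0,3)='T' (+3 fires, +5 burnt)
Step 6: cell (0,3)='F' (+1 fires, +3 burnt)
  -> target ignites at step 6
Step 7: cell (0,3)='.' (+1 fires, +1 burnt)
Step 8: cell (0,3)='.' (+0 fires, +1 burnt)
  fire out at step 8

6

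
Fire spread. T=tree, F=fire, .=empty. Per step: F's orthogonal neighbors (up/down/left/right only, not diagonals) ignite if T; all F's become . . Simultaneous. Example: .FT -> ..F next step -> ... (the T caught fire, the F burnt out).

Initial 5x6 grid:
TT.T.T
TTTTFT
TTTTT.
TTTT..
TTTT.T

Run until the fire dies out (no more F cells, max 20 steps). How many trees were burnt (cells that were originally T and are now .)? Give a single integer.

Answer: 22

Derivation:
Step 1: +3 fires, +1 burnt (F count now 3)
Step 2: +4 fires, +3 burnt (F count now 4)
Step 3: +3 fires, +4 burnt (F count now 3)
Step 4: +5 fires, +3 burnt (F count now 5)
Step 5: +4 fires, +5 burnt (F count now 4)
Step 6: +2 fires, +4 burnt (F count now 2)
Step 7: +1 fires, +2 burnt (F count now 1)
Step 8: +0 fires, +1 burnt (F count now 0)
Fire out after step 8
Initially T: 23, now '.': 29
Total burnt (originally-T cells now '.'): 22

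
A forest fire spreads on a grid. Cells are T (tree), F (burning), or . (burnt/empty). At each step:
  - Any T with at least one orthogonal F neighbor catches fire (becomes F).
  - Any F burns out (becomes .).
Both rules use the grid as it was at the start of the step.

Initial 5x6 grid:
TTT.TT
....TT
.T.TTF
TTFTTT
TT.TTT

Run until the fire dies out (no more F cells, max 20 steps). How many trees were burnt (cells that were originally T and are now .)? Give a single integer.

Step 1: +5 fires, +2 burnt (F count now 5)
Step 2: +9 fires, +5 burnt (F count now 9)
Step 3: +3 fires, +9 burnt (F count now 3)
Step 4: +0 fires, +3 burnt (F count now 0)
Fire out after step 4
Initially T: 20, now '.': 27
Total burnt (originally-T cells now '.'): 17

Answer: 17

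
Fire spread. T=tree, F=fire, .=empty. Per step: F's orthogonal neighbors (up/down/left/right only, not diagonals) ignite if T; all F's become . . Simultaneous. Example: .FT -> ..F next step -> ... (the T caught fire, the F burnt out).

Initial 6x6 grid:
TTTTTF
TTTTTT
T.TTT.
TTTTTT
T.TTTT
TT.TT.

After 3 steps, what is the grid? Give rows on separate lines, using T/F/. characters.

Step 1: 2 trees catch fire, 1 burn out
  TTTTF.
  TTTTTF
  T.TTT.
  TTTTTT
  T.TTTT
  TT.TT.
Step 2: 2 trees catch fire, 2 burn out
  TTTF..
  TTTTF.
  T.TTT.
  TTTTTT
  T.TTTT
  TT.TT.
Step 3: 3 trees catch fire, 2 burn out
  TTF...
  TTTF..
  T.TTF.
  TTTTTT
  T.TTTT
  TT.TT.

TTF...
TTTF..
T.TTF.
TTTTTT
T.TTTT
TT.TT.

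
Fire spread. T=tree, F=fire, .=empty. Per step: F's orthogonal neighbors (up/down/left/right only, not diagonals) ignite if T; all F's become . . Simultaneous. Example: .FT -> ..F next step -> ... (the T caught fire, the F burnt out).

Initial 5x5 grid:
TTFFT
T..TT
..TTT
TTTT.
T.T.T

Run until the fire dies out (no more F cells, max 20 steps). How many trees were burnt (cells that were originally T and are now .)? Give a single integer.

Step 1: +3 fires, +2 burnt (F count now 3)
Step 2: +3 fires, +3 burnt (F count now 3)
Step 3: +4 fires, +3 burnt (F count now 4)
Step 4: +1 fires, +4 burnt (F count now 1)
Step 5: +2 fires, +1 burnt (F count now 2)
Step 6: +1 fires, +2 burnt (F count now 1)
Step 7: +1 fires, +1 burnt (F count now 1)
Step 8: +0 fires, +1 burnt (F count now 0)
Fire out after step 8
Initially T: 16, now '.': 24
Total burnt (originally-T cells now '.'): 15

Answer: 15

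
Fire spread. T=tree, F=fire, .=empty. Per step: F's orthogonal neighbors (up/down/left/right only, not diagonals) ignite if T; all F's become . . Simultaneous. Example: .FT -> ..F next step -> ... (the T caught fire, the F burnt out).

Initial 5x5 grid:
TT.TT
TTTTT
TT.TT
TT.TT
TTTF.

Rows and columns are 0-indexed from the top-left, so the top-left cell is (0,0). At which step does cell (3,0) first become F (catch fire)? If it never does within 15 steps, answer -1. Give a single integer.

Step 1: cell (3,0)='T' (+2 fires, +1 burnt)
Step 2: cell (3,0)='T' (+3 fires, +2 burnt)
Step 3: cell (3,0)='T' (+4 fires, +3 burnt)
Step 4: cell (3,0)='F' (+5 fires, +4 burnt)
  -> target ignites at step 4
Step 5: cell (3,0)='.' (+3 fires, +5 burnt)
Step 6: cell (3,0)='.' (+2 fires, +3 burnt)
Step 7: cell (3,0)='.' (+1 fires, +2 burnt)
Step 8: cell (3,0)='.' (+0 fires, +1 burnt)
  fire out at step 8

4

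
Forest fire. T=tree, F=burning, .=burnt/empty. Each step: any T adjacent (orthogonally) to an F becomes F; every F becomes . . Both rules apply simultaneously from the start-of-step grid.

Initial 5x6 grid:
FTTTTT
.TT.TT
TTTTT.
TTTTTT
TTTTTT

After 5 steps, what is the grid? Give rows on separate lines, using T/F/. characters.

Step 1: 1 trees catch fire, 1 burn out
  .FTTTT
  .TT.TT
  TTTTT.
  TTTTTT
  TTTTTT
Step 2: 2 trees catch fire, 1 burn out
  ..FTTT
  .FT.TT
  TTTTT.
  TTTTTT
  TTTTTT
Step 3: 3 trees catch fire, 2 burn out
  ...FTT
  ..F.TT
  TFTTT.
  TTTTTT
  TTTTTT
Step 4: 4 trees catch fire, 3 burn out
  ....FT
  ....TT
  F.FTT.
  TFTTTT
  TTTTTT
Step 5: 6 trees catch fire, 4 burn out
  .....F
  ....FT
  ...FT.
  F.FTTT
  TFTTTT

.....F
....FT
...FT.
F.FTTT
TFTTTT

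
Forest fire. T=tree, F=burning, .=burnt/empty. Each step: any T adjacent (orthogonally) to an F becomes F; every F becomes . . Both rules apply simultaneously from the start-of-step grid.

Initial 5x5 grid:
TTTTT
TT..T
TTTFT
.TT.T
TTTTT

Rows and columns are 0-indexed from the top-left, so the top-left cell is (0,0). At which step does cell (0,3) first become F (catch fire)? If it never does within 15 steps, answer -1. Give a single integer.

Step 1: cell (0,3)='T' (+2 fires, +1 burnt)
Step 2: cell (0,3)='T' (+4 fires, +2 burnt)
Step 3: cell (0,3)='T' (+6 fires, +4 burnt)
Step 4: cell (0,3)='F' (+5 fires, +6 burnt)
  -> target ignites at step 4
Step 5: cell (0,3)='.' (+3 fires, +5 burnt)
Step 6: cell (0,3)='.' (+0 fires, +3 burnt)
  fire out at step 6

4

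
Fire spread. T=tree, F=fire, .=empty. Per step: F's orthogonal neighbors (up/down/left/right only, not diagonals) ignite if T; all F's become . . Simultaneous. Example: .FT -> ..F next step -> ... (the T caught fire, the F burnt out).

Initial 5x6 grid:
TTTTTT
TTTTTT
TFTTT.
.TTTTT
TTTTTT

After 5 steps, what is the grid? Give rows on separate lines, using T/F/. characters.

Step 1: 4 trees catch fire, 1 burn out
  TTTTTT
  TFTTTT
  F.FTT.
  .FTTTT
  TTTTTT
Step 2: 6 trees catch fire, 4 burn out
  TFTTTT
  F.FTTT
  ...FT.
  ..FTTT
  TFTTTT
Step 3: 7 trees catch fire, 6 burn out
  F.FTTT
  ...FTT
  ....F.
  ...FTT
  F.FTTT
Step 4: 4 trees catch fire, 7 burn out
  ...FTT
  ....FT
  ......
  ....FT
  ...FTT
Step 5: 4 trees catch fire, 4 burn out
  ....FT
  .....F
  ......
  .....F
  ....FT

....FT
.....F
......
.....F
....FT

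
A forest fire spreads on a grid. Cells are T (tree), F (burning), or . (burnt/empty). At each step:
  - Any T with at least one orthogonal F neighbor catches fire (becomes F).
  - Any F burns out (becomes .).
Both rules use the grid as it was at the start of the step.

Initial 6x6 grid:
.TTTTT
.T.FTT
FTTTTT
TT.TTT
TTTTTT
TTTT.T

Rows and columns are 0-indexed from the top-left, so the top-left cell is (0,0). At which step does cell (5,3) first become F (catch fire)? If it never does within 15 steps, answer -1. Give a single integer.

Step 1: cell (5,3)='T' (+5 fires, +2 burnt)
Step 2: cell (5,3)='T' (+9 fires, +5 burnt)
Step 3: cell (5,3)='T' (+7 fires, +9 burnt)
Step 4: cell (5,3)='F' (+5 fires, +7 burnt)
  -> target ignites at step 4
Step 5: cell (5,3)='.' (+2 fires, +5 burnt)
Step 6: cell (5,3)='.' (+1 fires, +2 burnt)
Step 7: cell (5,3)='.' (+0 fires, +1 burnt)
  fire out at step 7

4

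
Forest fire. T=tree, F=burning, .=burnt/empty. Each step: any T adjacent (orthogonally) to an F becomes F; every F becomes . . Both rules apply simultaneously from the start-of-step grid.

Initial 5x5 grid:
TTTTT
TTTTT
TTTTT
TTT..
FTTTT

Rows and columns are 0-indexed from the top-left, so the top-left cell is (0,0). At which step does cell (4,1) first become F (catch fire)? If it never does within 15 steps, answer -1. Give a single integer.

Step 1: cell (4,1)='F' (+2 fires, +1 burnt)
  -> target ignites at step 1
Step 2: cell (4,1)='.' (+3 fires, +2 burnt)
Step 3: cell (4,1)='.' (+4 fires, +3 burnt)
Step 4: cell (4,1)='.' (+4 fires, +4 burnt)
Step 5: cell (4,1)='.' (+3 fires, +4 burnt)
Step 6: cell (4,1)='.' (+3 fires, +3 burnt)
Step 7: cell (4,1)='.' (+2 fires, +3 burnt)
Step 8: cell (4,1)='.' (+1 fires, +2 burnt)
Step 9: cell (4,1)='.' (+0 fires, +1 burnt)
  fire out at step 9

1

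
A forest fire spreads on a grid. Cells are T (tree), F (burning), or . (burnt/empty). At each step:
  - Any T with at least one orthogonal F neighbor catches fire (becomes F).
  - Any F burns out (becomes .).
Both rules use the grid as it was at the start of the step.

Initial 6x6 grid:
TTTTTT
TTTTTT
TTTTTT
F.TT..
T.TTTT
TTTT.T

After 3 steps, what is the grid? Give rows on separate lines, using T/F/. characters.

Step 1: 2 trees catch fire, 1 burn out
  TTTTTT
  TTTTTT
  FTTTTT
  ..TT..
  F.TTTT
  TTTT.T
Step 2: 3 trees catch fire, 2 burn out
  TTTTTT
  FTTTTT
  .FTTTT
  ..TT..
  ..TTTT
  FTTT.T
Step 3: 4 trees catch fire, 3 burn out
  FTTTTT
  .FTTTT
  ..FTTT
  ..TT..
  ..TTTT
  .FTT.T

FTTTTT
.FTTTT
..FTTT
..TT..
..TTTT
.FTT.T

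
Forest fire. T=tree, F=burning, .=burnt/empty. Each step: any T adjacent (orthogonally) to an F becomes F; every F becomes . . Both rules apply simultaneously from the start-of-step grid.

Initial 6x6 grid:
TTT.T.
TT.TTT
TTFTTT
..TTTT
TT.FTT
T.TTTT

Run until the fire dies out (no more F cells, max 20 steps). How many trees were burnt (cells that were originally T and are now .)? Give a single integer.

Step 1: +6 fires, +2 burnt (F count now 6)
Step 2: +8 fires, +6 burnt (F count now 8)
Step 3: +6 fires, +8 burnt (F count now 6)
Step 4: +4 fires, +6 burnt (F count now 4)
Step 5: +0 fires, +4 burnt (F count now 0)
Fire out after step 5
Initially T: 27, now '.': 33
Total burnt (originally-T cells now '.'): 24

Answer: 24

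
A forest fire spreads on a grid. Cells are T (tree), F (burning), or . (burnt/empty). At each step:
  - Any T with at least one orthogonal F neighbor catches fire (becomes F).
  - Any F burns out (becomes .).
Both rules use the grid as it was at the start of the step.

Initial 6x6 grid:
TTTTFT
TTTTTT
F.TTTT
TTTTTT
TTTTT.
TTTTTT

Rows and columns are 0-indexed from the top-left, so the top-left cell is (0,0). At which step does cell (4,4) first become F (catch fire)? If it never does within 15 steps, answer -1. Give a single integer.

Step 1: cell (4,4)='T' (+5 fires, +2 burnt)
Step 2: cell (4,4)='T' (+8 fires, +5 burnt)
Step 3: cell (4,4)='T' (+8 fires, +8 burnt)
Step 4: cell (4,4)='F' (+6 fires, +8 burnt)
  -> target ignites at step 4
Step 5: cell (4,4)='.' (+3 fires, +6 burnt)
Step 6: cell (4,4)='.' (+2 fires, +3 burnt)
Step 7: cell (4,4)='.' (+0 fires, +2 burnt)
  fire out at step 7

4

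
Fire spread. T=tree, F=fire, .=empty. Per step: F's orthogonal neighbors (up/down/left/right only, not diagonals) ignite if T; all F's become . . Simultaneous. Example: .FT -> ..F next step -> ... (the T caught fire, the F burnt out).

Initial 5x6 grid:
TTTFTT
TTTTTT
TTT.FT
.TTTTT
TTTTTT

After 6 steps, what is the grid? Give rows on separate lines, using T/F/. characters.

Step 1: 6 trees catch fire, 2 burn out
  TTF.FT
  TTTFFT
  TTT..F
  .TTTFT
  TTTTTT
Step 2: 7 trees catch fire, 6 burn out
  TF...F
  TTF..F
  TTT...
  .TTF.F
  TTTTFT
Step 3: 6 trees catch fire, 7 burn out
  F.....
  TF....
  TTF...
  .TF...
  TTTF.F
Step 4: 4 trees catch fire, 6 burn out
  ......
  F.....
  TF....
  .F....
  TTF...
Step 5: 2 trees catch fire, 4 burn out
  ......
  ......
  F.....
  ......
  TF....
Step 6: 1 trees catch fire, 2 burn out
  ......
  ......
  ......
  ......
  F.....

......
......
......
......
F.....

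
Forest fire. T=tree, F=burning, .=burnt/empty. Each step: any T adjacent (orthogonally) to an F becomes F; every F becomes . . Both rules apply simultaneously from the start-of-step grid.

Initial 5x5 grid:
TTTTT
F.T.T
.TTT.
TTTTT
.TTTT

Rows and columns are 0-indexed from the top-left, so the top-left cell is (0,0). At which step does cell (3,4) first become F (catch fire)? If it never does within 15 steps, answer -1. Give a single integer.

Step 1: cell (3,4)='T' (+1 fires, +1 burnt)
Step 2: cell (3,4)='T' (+1 fires, +1 burnt)
Step 3: cell (3,4)='T' (+1 fires, +1 burnt)
Step 4: cell (3,4)='T' (+2 fires, +1 burnt)
Step 5: cell (3,4)='T' (+2 fires, +2 burnt)
Step 6: cell (3,4)='T' (+4 fires, +2 burnt)
Step 7: cell (3,4)='T' (+3 fires, +4 burnt)
Step 8: cell (3,4)='F' (+4 fires, +3 burnt)
  -> target ignites at step 8
Step 9: cell (3,4)='.' (+1 fires, +4 burnt)
Step 10: cell (3,4)='.' (+0 fires, +1 burnt)
  fire out at step 10

8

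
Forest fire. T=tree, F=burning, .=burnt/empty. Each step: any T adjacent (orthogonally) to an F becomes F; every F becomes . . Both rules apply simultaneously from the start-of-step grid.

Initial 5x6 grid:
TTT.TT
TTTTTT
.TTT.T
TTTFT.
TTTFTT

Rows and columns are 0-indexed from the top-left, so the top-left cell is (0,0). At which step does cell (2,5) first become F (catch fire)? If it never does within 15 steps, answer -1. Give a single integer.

Step 1: cell (2,5)='T' (+5 fires, +2 burnt)
Step 2: cell (2,5)='T' (+5 fires, +5 burnt)
Step 3: cell (2,5)='T' (+5 fires, +5 burnt)
Step 4: cell (2,5)='T' (+4 fires, +5 burnt)
Step 5: cell (2,5)='F' (+4 fires, +4 burnt)
  -> target ignites at step 5
Step 6: cell (2,5)='.' (+1 fires, +4 burnt)
Step 7: cell (2,5)='.' (+0 fires, +1 burnt)
  fire out at step 7

5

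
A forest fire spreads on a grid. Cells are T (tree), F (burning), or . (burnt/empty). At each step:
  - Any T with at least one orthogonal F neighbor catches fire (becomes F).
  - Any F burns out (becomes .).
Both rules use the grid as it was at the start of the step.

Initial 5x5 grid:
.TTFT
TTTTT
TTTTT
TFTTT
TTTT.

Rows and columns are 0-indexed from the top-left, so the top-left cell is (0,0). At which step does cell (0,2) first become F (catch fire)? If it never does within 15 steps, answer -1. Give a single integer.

Step 1: cell (0,2)='F' (+7 fires, +2 burnt)
  -> target ignites at step 1
Step 2: cell (0,2)='.' (+10 fires, +7 burnt)
Step 3: cell (0,2)='.' (+4 fires, +10 burnt)
Step 4: cell (0,2)='.' (+0 fires, +4 burnt)
  fire out at step 4

1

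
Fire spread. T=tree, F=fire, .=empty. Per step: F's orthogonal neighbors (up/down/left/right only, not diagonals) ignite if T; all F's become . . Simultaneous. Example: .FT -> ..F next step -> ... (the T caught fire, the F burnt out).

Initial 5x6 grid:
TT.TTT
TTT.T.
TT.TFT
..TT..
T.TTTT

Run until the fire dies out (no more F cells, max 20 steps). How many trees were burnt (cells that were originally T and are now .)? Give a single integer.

Step 1: +3 fires, +1 burnt (F count now 3)
Step 2: +2 fires, +3 burnt (F count now 2)
Step 3: +4 fires, +2 burnt (F count now 4)
Step 4: +2 fires, +4 burnt (F count now 2)
Step 5: +1 fires, +2 burnt (F count now 1)
Step 6: +0 fires, +1 burnt (F count now 0)
Fire out after step 6
Initially T: 20, now '.': 22
Total burnt (originally-T cells now '.'): 12

Answer: 12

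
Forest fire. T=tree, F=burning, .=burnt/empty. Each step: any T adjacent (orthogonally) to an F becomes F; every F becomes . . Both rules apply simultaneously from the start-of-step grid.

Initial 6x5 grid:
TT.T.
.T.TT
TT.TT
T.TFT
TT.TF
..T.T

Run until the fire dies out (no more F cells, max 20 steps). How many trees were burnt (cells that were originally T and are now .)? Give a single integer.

Answer: 9

Derivation:
Step 1: +5 fires, +2 burnt (F count now 5)
Step 2: +2 fires, +5 burnt (F count now 2)
Step 3: +2 fires, +2 burnt (F count now 2)
Step 4: +0 fires, +2 burnt (F count now 0)
Fire out after step 4
Initially T: 18, now '.': 21
Total burnt (originally-T cells now '.'): 9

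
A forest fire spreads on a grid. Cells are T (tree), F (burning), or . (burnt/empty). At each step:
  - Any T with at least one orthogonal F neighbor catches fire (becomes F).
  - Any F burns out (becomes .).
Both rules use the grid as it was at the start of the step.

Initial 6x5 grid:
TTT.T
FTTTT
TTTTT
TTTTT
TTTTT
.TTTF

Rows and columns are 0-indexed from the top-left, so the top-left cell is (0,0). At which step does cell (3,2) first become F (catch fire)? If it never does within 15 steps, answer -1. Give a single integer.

Step 1: cell (3,2)='T' (+5 fires, +2 burnt)
Step 2: cell (3,2)='T' (+7 fires, +5 burnt)
Step 3: cell (3,2)='T' (+9 fires, +7 burnt)
Step 4: cell (3,2)='F' (+4 fires, +9 burnt)
  -> target ignites at step 4
Step 5: cell (3,2)='.' (+1 fires, +4 burnt)
Step 6: cell (3,2)='.' (+0 fires, +1 burnt)
  fire out at step 6

4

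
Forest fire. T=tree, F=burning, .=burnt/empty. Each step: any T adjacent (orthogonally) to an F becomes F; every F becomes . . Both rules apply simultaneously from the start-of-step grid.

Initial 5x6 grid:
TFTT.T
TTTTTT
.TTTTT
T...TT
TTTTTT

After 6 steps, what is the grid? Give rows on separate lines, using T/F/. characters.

Step 1: 3 trees catch fire, 1 burn out
  F.FT.T
  TFTTTT
  .TTTTT
  T...TT
  TTTTTT
Step 2: 4 trees catch fire, 3 burn out
  ...F.T
  F.FTTT
  .FTTTT
  T...TT
  TTTTTT
Step 3: 2 trees catch fire, 4 burn out
  .....T
  ...FTT
  ..FTTT
  T...TT
  TTTTTT
Step 4: 2 trees catch fire, 2 burn out
  .....T
  ....FT
  ...FTT
  T...TT
  TTTTTT
Step 5: 2 trees catch fire, 2 burn out
  .....T
  .....F
  ....FT
  T...TT
  TTTTTT
Step 6: 3 trees catch fire, 2 burn out
  .....F
  ......
  .....F
  T...FT
  TTTTTT

.....F
......
.....F
T...FT
TTTTTT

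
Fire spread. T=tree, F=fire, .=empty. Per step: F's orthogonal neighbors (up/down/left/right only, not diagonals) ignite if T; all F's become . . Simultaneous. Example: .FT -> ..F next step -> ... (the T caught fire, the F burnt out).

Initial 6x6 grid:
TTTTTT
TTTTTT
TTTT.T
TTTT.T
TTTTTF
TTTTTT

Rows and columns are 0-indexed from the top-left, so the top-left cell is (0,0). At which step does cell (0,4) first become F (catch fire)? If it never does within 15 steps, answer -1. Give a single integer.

Step 1: cell (0,4)='T' (+3 fires, +1 burnt)
Step 2: cell (0,4)='T' (+3 fires, +3 burnt)
Step 3: cell (0,4)='T' (+4 fires, +3 burnt)
Step 4: cell (0,4)='T' (+6 fires, +4 burnt)
Step 5: cell (0,4)='F' (+6 fires, +6 burnt)
  -> target ignites at step 5
Step 6: cell (0,4)='.' (+5 fires, +6 burnt)
Step 7: cell (0,4)='.' (+3 fires, +5 burnt)
Step 8: cell (0,4)='.' (+2 fires, +3 burnt)
Step 9: cell (0,4)='.' (+1 fires, +2 burnt)
Step 10: cell (0,4)='.' (+0 fires, +1 burnt)
  fire out at step 10

5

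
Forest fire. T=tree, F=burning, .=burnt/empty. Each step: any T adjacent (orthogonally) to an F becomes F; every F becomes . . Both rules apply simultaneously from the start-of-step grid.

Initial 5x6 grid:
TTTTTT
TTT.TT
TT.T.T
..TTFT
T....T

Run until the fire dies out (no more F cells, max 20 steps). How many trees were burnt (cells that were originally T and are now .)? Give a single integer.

Step 1: +2 fires, +1 burnt (F count now 2)
Step 2: +4 fires, +2 burnt (F count now 4)
Step 3: +1 fires, +4 burnt (F count now 1)
Step 4: +2 fires, +1 burnt (F count now 2)
Step 5: +1 fires, +2 burnt (F count now 1)
Step 6: +1 fires, +1 burnt (F count now 1)
Step 7: +1 fires, +1 burnt (F count now 1)
Step 8: +2 fires, +1 burnt (F count now 2)
Step 9: +2 fires, +2 burnt (F count now 2)
Step 10: +2 fires, +2 burnt (F count now 2)
Step 11: +1 fires, +2 burnt (F count now 1)
Step 12: +0 fires, +1 burnt (F count now 0)
Fire out after step 12
Initially T: 20, now '.': 29
Total burnt (originally-T cells now '.'): 19

Answer: 19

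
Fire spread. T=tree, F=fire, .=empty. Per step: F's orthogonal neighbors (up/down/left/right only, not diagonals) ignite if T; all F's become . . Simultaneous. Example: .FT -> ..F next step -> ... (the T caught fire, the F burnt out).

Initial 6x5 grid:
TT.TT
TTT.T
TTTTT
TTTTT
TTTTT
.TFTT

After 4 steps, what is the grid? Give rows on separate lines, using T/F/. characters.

Step 1: 3 trees catch fire, 1 burn out
  TT.TT
  TTT.T
  TTTTT
  TTTTT
  TTFTT
  .F.FT
Step 2: 4 trees catch fire, 3 burn out
  TT.TT
  TTT.T
  TTTTT
  TTFTT
  TF.FT
  ....F
Step 3: 5 trees catch fire, 4 burn out
  TT.TT
  TTT.T
  TTFTT
  TF.FT
  F...F
  .....
Step 4: 5 trees catch fire, 5 burn out
  TT.TT
  TTF.T
  TF.FT
  F...F
  .....
  .....

TT.TT
TTF.T
TF.FT
F...F
.....
.....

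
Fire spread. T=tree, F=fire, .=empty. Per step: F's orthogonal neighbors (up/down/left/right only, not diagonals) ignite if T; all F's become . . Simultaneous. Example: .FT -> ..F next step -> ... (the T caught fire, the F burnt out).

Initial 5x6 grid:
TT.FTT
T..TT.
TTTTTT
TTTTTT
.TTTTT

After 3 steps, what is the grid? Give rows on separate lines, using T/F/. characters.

Step 1: 2 trees catch fire, 1 burn out
  TT..FT
  T..FT.
  TTTTTT
  TTTTTT
  .TTTTT
Step 2: 3 trees catch fire, 2 burn out
  TT...F
  T...F.
  TTTFTT
  TTTTTT
  .TTTTT
Step 3: 3 trees catch fire, 3 burn out
  TT....
  T.....
  TTF.FT
  TTTFTT
  .TTTTT

TT....
T.....
TTF.FT
TTTFTT
.TTTTT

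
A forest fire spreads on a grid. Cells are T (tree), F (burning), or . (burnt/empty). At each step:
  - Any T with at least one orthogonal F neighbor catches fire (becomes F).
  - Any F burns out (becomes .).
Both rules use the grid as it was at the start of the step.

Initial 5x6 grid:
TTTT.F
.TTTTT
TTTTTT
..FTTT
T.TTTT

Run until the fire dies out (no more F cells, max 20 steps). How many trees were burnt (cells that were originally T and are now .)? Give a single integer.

Step 1: +4 fires, +2 burnt (F count now 4)
Step 2: +7 fires, +4 burnt (F count now 7)
Step 3: +7 fires, +7 burnt (F count now 7)
Step 4: +3 fires, +7 burnt (F count now 3)
Step 5: +1 fires, +3 burnt (F count now 1)
Step 6: +0 fires, +1 burnt (F count now 0)
Fire out after step 6
Initially T: 23, now '.': 29
Total burnt (originally-T cells now '.'): 22

Answer: 22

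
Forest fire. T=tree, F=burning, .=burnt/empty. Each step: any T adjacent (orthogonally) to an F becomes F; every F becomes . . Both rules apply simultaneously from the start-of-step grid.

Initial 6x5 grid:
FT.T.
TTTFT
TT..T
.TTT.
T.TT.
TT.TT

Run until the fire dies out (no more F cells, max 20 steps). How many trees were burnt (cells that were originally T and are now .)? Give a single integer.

Answer: 16

Derivation:
Step 1: +5 fires, +2 burnt (F count now 5)
Step 2: +3 fires, +5 burnt (F count now 3)
Step 3: +1 fires, +3 burnt (F count now 1)
Step 4: +1 fires, +1 burnt (F count now 1)
Step 5: +1 fires, +1 burnt (F count now 1)
Step 6: +2 fires, +1 burnt (F count now 2)
Step 7: +1 fires, +2 burnt (F count now 1)
Step 8: +1 fires, +1 burnt (F count now 1)
Step 9: +1 fires, +1 burnt (F count now 1)
Step 10: +0 fires, +1 burnt (F count now 0)
Fire out after step 10
Initially T: 19, now '.': 27
Total burnt (originally-T cells now '.'): 16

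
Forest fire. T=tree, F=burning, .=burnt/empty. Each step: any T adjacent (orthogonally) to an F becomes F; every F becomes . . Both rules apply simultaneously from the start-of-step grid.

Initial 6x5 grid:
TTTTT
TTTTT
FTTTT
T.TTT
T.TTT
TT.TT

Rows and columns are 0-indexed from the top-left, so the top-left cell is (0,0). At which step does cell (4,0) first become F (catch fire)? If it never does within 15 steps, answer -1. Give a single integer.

Step 1: cell (4,0)='T' (+3 fires, +1 burnt)
Step 2: cell (4,0)='F' (+4 fires, +3 burnt)
  -> target ignites at step 2
Step 3: cell (4,0)='.' (+5 fires, +4 burnt)
Step 4: cell (4,0)='.' (+6 fires, +5 burnt)
Step 5: cell (4,0)='.' (+4 fires, +6 burnt)
Step 6: cell (4,0)='.' (+3 fires, +4 burnt)
Step 7: cell (4,0)='.' (+1 fires, +3 burnt)
Step 8: cell (4,0)='.' (+0 fires, +1 burnt)
  fire out at step 8

2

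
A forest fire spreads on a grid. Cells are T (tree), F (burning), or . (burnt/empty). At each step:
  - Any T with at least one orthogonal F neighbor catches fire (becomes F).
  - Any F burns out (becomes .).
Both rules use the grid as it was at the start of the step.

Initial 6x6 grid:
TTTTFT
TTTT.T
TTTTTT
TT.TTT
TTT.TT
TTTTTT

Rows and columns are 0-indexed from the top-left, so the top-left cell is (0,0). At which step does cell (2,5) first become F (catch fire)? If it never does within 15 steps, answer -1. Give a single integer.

Step 1: cell (2,5)='T' (+2 fires, +1 burnt)
Step 2: cell (2,5)='T' (+3 fires, +2 burnt)
Step 3: cell (2,5)='F' (+4 fires, +3 burnt)
  -> target ignites at step 3
Step 4: cell (2,5)='.' (+6 fires, +4 burnt)
Step 5: cell (2,5)='.' (+4 fires, +6 burnt)
Step 6: cell (2,5)='.' (+4 fires, +4 burnt)
Step 7: cell (2,5)='.' (+3 fires, +4 burnt)
Step 8: cell (2,5)='.' (+4 fires, +3 burnt)
Step 9: cell (2,5)='.' (+2 fires, +4 burnt)
Step 10: cell (2,5)='.' (+0 fires, +2 burnt)
  fire out at step 10

3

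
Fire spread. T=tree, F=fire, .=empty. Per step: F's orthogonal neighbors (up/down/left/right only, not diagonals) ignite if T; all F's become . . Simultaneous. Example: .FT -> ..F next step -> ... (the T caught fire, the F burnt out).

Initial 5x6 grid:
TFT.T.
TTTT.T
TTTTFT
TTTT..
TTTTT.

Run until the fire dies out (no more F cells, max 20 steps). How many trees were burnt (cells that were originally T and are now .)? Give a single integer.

Step 1: +5 fires, +2 burnt (F count now 5)
Step 2: +7 fires, +5 burnt (F count now 7)
Step 3: +4 fires, +7 burnt (F count now 4)
Step 4: +4 fires, +4 burnt (F count now 4)
Step 5: +1 fires, +4 burnt (F count now 1)
Step 6: +0 fires, +1 burnt (F count now 0)
Fire out after step 6
Initially T: 22, now '.': 29
Total burnt (originally-T cells now '.'): 21

Answer: 21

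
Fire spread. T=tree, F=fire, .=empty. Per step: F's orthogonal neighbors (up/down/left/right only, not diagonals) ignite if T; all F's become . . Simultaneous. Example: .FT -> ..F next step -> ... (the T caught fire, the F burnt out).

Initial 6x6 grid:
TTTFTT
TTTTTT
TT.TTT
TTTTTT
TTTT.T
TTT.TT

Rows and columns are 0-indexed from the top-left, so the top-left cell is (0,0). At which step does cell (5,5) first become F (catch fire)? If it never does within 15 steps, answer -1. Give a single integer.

Step 1: cell (5,5)='T' (+3 fires, +1 burnt)
Step 2: cell (5,5)='T' (+5 fires, +3 burnt)
Step 3: cell (5,5)='T' (+5 fires, +5 burnt)
Step 4: cell (5,5)='T' (+6 fires, +5 burnt)
Step 5: cell (5,5)='T' (+4 fires, +6 burnt)
Step 6: cell (5,5)='T' (+4 fires, +4 burnt)
Step 7: cell (5,5)='F' (+3 fires, +4 burnt)
  -> target ignites at step 7
Step 8: cell (5,5)='.' (+2 fires, +3 burnt)
Step 9: cell (5,5)='.' (+0 fires, +2 burnt)
  fire out at step 9

7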